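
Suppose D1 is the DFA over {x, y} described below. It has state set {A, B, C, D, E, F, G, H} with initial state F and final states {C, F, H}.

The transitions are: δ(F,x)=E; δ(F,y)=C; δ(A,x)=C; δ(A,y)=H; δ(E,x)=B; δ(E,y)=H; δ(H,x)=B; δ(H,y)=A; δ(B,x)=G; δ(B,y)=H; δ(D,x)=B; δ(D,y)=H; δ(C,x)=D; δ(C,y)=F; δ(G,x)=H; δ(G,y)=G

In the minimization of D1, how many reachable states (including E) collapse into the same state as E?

Initial partition by acceptance: {C,F,H} | {A,B,D,E,G}.
Split {C,F,H} by δ(·,y) → {C,F} and {H}.
On input x, block {A,B,D,E,G} splits into {B,D,E} and {A} and {G}.
Refine {B,D,E} on symbol x: members go to different blocks, giving {D,E} and {B}.
The partition is now stable with 6 blocks: {C,F} | {D,E} | {H} | {A} | {G} | {B}.
The equivalence class containing E is {D,E}, of size 2.

2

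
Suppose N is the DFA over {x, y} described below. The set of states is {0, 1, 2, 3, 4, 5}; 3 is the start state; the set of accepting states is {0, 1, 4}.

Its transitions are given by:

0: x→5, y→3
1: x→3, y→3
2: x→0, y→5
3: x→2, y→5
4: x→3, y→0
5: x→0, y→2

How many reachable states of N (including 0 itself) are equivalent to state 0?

Reachable states from the start: {0,2,3,5}. Unreachable: {1,4} — drop them.
P0 = {0} | {2,3,5}.
Split {2,3,5} by δ(·,x) → {2,5} and {3}.
Stable partition: {0} | {2,5} | {3} — 3 equivalence classes.
The equivalence class containing 0 is {0}, of size 1.

1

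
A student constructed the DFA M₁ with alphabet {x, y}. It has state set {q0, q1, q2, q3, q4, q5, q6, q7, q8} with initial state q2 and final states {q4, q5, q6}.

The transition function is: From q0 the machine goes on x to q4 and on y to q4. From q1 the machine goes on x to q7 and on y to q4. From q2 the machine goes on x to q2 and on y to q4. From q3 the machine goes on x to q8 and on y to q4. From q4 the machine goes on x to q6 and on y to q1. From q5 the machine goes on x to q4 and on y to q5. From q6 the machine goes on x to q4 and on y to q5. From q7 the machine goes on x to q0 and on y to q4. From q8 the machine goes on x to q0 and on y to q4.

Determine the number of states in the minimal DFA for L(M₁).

First remove the unreachable states {q3,q8}; 7 states remain.
Initial partition by acceptance: {q4,q5,q6} | {q0,q1,q2,q7}.
On input y, block {q4,q5,q6} splits into {q5,q6} and {q4}.
On input x, block {q0,q1,q2,q7} splits into {q1,q2,q7} and {q0}.
Refine {q1,q2,q7} on symbol x: members go to different blocks, giving {q1,q2} and {q7}.
On input x, block {q1,q2} splits into {q1} and {q2}.
No further refinement is possible. Final partition (6 blocks): {q5,q6} | {q1} | {q4} | {q0} | {q7} | {q2}.

6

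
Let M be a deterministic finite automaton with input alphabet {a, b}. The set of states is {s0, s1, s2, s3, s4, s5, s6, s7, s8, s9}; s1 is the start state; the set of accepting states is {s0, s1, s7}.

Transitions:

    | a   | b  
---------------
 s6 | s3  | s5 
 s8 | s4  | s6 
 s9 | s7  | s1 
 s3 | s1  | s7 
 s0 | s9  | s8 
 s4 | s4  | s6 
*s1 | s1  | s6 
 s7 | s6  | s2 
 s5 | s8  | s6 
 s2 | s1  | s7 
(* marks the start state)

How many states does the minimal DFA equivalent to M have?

Reachable states from the start: {s1,s2,s3,s4,s5,s6,s7,s8}. Unreachable: {s0,s9} — drop them.
P0 = {s1,s7} | {s2,s3,s4,s5,s6,s8}.
On input a, block {s1,s7} splits into {s1} and {s7}.
On input a, block {s2,s3,s4,s5,s6,s8} splits into {s4,s5,s6,s8} and {s2,s3}.
Refine {s4,s5,s6,s8} on symbol a: members go to different blocks, giving {s4,s5,s8} and {s6}.
Stable partition: {s1} | {s4,s5,s8} | {s7} | {s2,s3} | {s6} — 5 equivalence classes.

5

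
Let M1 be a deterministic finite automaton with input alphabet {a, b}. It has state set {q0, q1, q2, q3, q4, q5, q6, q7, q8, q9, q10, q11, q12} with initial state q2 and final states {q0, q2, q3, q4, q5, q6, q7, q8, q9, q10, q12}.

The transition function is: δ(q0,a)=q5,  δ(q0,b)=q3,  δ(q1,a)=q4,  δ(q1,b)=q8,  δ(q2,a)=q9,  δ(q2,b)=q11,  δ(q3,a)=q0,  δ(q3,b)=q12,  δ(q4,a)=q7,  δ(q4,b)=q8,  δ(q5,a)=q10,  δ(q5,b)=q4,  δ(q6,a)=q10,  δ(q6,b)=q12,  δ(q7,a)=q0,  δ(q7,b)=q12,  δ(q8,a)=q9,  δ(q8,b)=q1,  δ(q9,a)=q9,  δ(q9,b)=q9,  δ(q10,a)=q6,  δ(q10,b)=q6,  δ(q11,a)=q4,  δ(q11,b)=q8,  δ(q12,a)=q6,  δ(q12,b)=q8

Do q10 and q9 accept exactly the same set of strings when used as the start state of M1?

All states are reachable from the start state.
Start with accepting vs non-accepting: {q0,q2,q3,q4,q5,q6,q7,q8,q9,q10,q12} | {q1,q11}.
On input b, block {q0,q2,q3,q4,q5,q6,q7,q8,q9,q10,q12} splits into {q0,q3,q4,q5,q6,q7,q9,q10,q12} and {q2,q8}.
Split {q0,q3,q4,q5,q6,q7,q9,q10,q12} by δ(·,b) → {q0,q3,q5,q6,q7,q9,q10} and {q4,q12}.
Refine {q0,q3,q5,q6,q7,q9,q10} on symbol b: members go to different blocks, giving {q3,q5,q6,q7} and {q0,q9,q10}.
Split {q0,q9,q10} by δ(·,a) → {q0,q10} and {q9}.
No further refinement is possible. Final partition (6 blocks): {q3,q5,q6,q7} | {q1,q11} | {q2,q8} | {q4,q12} | {q0,q10} | {q9}.
q10 and q9 end up in different blocks, so they are distinguishable. For instance, the string 'abbb' is accepted from only q9.

No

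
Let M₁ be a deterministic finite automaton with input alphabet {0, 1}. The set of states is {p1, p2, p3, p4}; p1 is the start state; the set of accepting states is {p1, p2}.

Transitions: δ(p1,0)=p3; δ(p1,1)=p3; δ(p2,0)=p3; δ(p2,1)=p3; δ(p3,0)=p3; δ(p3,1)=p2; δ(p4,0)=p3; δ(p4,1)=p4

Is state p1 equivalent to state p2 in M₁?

Yes

Reachable states from the start: {p1,p2,p3}. Unreachable: {p4} — drop them.
Initial partition by acceptance: {p1,p2} | {p3}.
No further refinement is possible. Final partition (2 blocks): {p1,p2} | {p3}.
p1 and p2 lie in the same block of the stable partition, so they are equivalent — no string distinguishes them.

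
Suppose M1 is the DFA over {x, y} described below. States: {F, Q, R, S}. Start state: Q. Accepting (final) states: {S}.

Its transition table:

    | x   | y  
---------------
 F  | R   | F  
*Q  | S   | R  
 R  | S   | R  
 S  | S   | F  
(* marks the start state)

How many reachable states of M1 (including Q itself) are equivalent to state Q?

Start with accepting vs non-accepting: {S} | {F,Q,R}.
On input x, block {F,Q,R} splits into {Q,R} and {F}.
No further refinement is possible. Final partition (3 blocks): {S} | {Q,R} | {F}.
The equivalence class containing Q is {Q,R}, of size 2.

2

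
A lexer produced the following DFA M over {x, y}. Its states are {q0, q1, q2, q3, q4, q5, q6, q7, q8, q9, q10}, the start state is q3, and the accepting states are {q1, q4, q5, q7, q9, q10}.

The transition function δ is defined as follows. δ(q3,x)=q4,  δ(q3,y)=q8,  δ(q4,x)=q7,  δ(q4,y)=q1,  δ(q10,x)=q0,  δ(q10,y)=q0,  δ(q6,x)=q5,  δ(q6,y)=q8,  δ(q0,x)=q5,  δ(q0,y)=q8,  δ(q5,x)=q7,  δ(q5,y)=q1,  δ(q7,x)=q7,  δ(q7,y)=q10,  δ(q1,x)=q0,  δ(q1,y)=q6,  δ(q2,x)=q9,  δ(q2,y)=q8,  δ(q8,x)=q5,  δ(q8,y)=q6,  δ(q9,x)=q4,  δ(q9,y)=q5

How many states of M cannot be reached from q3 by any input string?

2

BFS from q3 reaches {q0, q1, q3, q4, q5, q6, q7, q8, q10}; the 2 state(s) q2, q9 are never visited.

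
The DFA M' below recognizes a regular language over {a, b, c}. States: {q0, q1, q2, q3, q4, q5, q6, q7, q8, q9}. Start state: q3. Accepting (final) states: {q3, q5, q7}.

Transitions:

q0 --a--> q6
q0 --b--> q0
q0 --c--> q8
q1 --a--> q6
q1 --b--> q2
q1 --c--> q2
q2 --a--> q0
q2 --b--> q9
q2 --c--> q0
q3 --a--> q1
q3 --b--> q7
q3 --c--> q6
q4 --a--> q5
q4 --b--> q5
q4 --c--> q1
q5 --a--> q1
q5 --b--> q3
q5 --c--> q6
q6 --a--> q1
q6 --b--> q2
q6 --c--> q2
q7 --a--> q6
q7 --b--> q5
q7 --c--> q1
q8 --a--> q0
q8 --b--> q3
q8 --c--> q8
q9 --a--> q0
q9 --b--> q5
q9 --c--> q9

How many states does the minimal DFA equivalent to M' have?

First remove the unreachable states {q4}; 9 states remain.
Start with accepting vs non-accepting: {q3,q5,q7} | {q0,q1,q2,q6,q8,q9}.
Refine {q0,q1,q2,q6,q8,q9} on symbol b: members go to different blocks, giving {q0,q1,q2,q6} and {q8,q9}.
On input b, block {q0,q1,q2,q6} splits into {q0,q1,q6} and {q2}.
Refine {q0,q1,q6} on symbol b: members go to different blocks, giving {q1,q6} and {q0}.
No further refinement is possible. Final partition (5 blocks): {q3,q5,q7} | {q1,q6} | {q8,q9} | {q2} | {q0}.

5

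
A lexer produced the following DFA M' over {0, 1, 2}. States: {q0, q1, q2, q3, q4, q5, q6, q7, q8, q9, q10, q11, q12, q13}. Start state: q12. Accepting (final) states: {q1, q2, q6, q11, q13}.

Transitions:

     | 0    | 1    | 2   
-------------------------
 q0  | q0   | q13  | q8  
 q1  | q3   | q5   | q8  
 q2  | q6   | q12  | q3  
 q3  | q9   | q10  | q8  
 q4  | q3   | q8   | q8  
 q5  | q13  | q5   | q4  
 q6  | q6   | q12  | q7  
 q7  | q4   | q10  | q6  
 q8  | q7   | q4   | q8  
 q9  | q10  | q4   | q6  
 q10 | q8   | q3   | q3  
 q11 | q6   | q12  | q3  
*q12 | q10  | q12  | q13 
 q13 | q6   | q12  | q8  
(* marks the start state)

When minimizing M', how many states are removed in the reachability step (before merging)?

5

No path from q12 leads to q0, q1, q2, q5, q11; the other 9 states are all reachable.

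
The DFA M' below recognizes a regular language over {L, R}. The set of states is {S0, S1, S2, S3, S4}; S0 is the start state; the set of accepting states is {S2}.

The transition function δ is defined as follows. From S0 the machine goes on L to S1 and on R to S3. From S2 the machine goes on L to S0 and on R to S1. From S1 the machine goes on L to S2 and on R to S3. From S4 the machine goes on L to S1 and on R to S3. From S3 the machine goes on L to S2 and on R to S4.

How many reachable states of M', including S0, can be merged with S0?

Every state is reachable, so we keep all 5.
Initial partition by acceptance: {S2} | {S0,S1,S3,S4}.
Split {S0,S1,S3,S4} by δ(·,L) → {S0,S4} and {S1,S3}.
Split {S1,S3} by δ(·,R) → {S1} and {S3}.
Stable partition: {S2} | {S0,S4} | {S1} | {S3} — 4 equivalence classes.
The equivalence class containing S0 is {S0,S4}, of size 2.

2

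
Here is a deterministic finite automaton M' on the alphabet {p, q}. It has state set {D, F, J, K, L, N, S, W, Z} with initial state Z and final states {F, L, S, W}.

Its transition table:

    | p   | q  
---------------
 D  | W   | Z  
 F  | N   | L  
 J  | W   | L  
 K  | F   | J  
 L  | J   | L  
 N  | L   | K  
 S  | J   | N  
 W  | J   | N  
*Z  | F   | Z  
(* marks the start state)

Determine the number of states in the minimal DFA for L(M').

7

First remove the unreachable states {D,S}; 7 states remain.
Start with accepting vs non-accepting: {F,L,W} | {J,K,N,Z}.
On input q, block {F,L,W} splits into {F,L} and {W}.
Refine {J,K,N,Z} on symbol p: members go to different blocks, giving {K,N,Z} and {J}.
Split {F,L} by δ(·,p) → {F} and {L}.
On input p, block {K,N,Z} splits into {K,Z} and {N}.
Split {K,Z} by δ(·,q) → {K} and {Z}.
No further refinement is possible. Final partition (7 blocks): {F} | {K} | {W} | {J} | {L} | {N} | {Z}.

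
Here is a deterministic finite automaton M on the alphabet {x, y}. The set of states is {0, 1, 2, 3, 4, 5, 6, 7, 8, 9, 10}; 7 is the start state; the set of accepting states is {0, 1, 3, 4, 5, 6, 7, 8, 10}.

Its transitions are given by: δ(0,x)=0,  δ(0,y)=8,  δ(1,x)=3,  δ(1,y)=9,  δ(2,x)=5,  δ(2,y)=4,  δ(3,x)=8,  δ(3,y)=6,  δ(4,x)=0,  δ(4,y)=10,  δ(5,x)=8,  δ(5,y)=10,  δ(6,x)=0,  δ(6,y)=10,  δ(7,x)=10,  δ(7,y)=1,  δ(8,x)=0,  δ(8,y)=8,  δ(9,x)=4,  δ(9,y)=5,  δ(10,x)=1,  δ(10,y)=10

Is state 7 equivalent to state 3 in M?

No

States {2} cannot be reached from the start state, so discard them.
Start with accepting vs non-accepting: {0,1,3,4,5,6,7,8,10} | {9}.
Split {0,1,3,4,5,6,7,8,10} by δ(·,y) → {0,3,4,5,6,7,8,10} and {1}.
On input x, block {0,3,4,5,6,7,8,10} splits into {0,3,4,5,6,7,8} and {10}.
On input x, block {0,3,4,5,6,7,8} splits into {0,3,4,5,6,8} and {7}.
Refine {0,3,4,5,6,8} on symbol y: members go to different blocks, giving {0,3,8} and {4,5,6}.
Refine {0,3,8} on symbol y: members go to different blocks, giving {0,8} and {3}.
Stable partition: {0,8} | {9} | {1} | {10} | {7} | {4,5,6} | {3} — 7 equivalence classes.
7 and 3 end up in different blocks, so they are distinguishable. For instance, the string 'yy' is accepted from only 3.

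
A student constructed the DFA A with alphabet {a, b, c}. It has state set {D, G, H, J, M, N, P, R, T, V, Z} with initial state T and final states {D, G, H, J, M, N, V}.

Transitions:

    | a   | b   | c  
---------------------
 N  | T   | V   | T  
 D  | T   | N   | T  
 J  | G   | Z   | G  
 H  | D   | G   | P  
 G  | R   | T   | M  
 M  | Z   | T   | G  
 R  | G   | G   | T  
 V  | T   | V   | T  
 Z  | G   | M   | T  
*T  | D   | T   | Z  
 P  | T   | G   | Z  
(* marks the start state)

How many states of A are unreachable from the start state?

No path from T leads to H, J, P; the other 8 states are all reachable.

3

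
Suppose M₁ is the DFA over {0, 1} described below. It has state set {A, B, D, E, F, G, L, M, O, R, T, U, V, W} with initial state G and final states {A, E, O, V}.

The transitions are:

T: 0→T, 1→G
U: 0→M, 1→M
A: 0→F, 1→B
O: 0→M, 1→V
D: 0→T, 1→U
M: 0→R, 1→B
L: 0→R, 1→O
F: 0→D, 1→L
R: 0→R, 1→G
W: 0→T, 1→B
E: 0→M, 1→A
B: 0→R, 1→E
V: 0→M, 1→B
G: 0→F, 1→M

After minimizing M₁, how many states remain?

Reachable states from the start: {A,B,D,E,F,G,L,M,O,R,T,U,V}. Unreachable: {W} — drop them.
Start with accepting vs non-accepting: {A,E,O,V} | {B,D,F,G,L,M,R,T,U}.
Split {A,E,O,V} by δ(·,1) → {E,O} and {A,V}.
Split {B,D,F,G,L,M,R,T,U} by δ(·,1) → {D,F,G,M,R,T,U} and {B,L}.
Split {D,F,G,M,R,T,U} by δ(·,1) → {D,G,R,T,U} and {F,M}.
On input 0, block {D,G,R,T,U} splits into {D,R,T} and {G,U}.
No further refinement is possible. Final partition (6 blocks): {E,O} | {D,R,T} | {A,V} | {B,L} | {F,M} | {G,U}.

6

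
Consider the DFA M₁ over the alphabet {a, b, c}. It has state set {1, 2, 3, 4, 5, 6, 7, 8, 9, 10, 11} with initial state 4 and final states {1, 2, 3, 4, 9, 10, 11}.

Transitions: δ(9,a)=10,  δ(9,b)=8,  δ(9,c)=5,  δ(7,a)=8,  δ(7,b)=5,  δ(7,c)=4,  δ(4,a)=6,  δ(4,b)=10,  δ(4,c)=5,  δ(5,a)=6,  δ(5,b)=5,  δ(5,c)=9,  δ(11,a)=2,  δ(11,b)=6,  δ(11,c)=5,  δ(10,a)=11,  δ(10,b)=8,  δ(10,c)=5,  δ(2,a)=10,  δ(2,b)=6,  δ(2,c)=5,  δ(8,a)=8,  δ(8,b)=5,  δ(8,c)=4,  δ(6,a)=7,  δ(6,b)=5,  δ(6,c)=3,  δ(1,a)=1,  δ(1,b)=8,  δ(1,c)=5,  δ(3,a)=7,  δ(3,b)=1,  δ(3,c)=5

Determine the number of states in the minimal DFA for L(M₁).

4

Initial partition by acceptance: {1,2,3,4,9,10,11} | {5,6,7,8}.
On input a, block {1,2,3,4,9,10,11} splits into {1,2,9,10,11} and {3,4}.
Refine {5,6,7,8} on symbol c: members go to different blocks, giving {6,7,8} and {5}.
Stable partition: {1,2,9,10,11} | {6,7,8} | {3,4} | {5} — 4 equivalence classes.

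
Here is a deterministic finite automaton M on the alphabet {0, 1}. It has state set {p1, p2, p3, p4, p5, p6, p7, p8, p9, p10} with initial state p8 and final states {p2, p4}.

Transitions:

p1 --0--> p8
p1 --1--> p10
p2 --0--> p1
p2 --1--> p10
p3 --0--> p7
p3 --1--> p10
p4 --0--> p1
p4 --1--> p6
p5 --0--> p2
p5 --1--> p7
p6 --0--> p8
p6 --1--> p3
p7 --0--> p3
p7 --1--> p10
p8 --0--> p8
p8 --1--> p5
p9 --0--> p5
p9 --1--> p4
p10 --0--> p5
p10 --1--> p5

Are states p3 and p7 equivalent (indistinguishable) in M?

Yes

First remove the unreachable states {p4,p6,p9}; 7 states remain.
Initial partition by acceptance: {p2} | {p1,p3,p5,p7,p8,p10}.
On input 0, block {p1,p3,p5,p7,p8,p10} splits into {p1,p3,p7,p8,p10} and {p5}.
Refine {p1,p3,p7,p8,p10} on symbol 0: members go to different blocks, giving {p1,p3,p7,p8} and {p10}.
Refine {p1,p3,p7,p8} on symbol 1: members go to different blocks, giving {p1,p3,p7} and {p8}.
Split {p1,p3,p7} by δ(·,0) → {p3,p7} and {p1}.
Stable partition: {p2} | {p3,p7} | {p5} | {p10} | {p8} | {p1} — 6 equivalence classes.
p3 and p7 lie in the same block of the stable partition, so they are equivalent — no string distinguishes them.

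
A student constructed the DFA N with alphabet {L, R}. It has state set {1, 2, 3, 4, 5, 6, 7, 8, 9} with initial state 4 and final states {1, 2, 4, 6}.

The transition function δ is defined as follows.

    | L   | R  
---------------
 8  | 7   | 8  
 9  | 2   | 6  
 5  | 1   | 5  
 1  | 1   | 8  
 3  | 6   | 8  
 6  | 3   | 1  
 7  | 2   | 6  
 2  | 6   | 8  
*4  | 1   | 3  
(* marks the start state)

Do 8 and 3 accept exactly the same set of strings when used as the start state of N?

No

First remove the unreachable states {5,9}; 7 states remain.
Initial partition by acceptance: {1,2,4,6} | {3,7,8}.
On input L, block {1,2,4,6} splits into {1,2,4} and {6}.
Refine {1,2,4} on symbol L: members go to different blocks, giving {1,4} and {2}.
Refine {3,7,8} on symbol L: members go to different blocks, giving {3} and {7} and {8}.
Split {1,4} by δ(·,R) → {1} and {4}.
The partition is now stable with 7 blocks: {1} | {3} | {6} | {2} | {7} | {8} | {4}.
8 and 3 end up in different blocks, so they are distinguishable. For instance, the string 'L' is accepted from only 3.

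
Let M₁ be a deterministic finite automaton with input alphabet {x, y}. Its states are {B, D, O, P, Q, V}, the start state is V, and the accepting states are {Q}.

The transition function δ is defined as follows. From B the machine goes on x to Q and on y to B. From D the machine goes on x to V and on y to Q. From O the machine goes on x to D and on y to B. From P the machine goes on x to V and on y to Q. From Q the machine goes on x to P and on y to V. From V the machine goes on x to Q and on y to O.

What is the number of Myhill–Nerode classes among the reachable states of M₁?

All states are reachable from the start state.
Start with accepting vs non-accepting: {Q} | {B,D,O,P,V}.
Refine {B,D,O,P,V} on symbol x: members go to different blocks, giving {D,O,P} and {B,V}.
Refine {D,O,P} on symbol x: members go to different blocks, giving {D,P} and {O}.
On input y, block {B,V} splits into {V} and {B}.
Stable partition: {Q} | {D,P} | {V} | {O} | {B} — 5 equivalence classes.

5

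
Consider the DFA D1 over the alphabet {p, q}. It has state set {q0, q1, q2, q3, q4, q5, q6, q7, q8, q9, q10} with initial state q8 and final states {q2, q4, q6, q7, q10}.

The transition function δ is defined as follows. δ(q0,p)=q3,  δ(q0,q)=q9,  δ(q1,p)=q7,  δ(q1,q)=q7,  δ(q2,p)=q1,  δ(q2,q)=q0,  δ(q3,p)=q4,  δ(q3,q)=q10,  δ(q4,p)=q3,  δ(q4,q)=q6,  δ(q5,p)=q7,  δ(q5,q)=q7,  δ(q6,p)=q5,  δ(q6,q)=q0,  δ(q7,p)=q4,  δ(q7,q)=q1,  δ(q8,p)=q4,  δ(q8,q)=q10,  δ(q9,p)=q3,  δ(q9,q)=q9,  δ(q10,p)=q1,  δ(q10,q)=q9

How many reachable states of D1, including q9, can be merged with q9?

First remove the unreachable states {q2}; 10 states remain.
Start with accepting vs non-accepting: {q4,q6,q7,q10} | {q0,q1,q3,q5,q8,q9}.
On input p, block {q4,q6,q7,q10} splits into {q4,q6,q10} and {q7}.
Refine {q4,q6,q10} on symbol q: members go to different blocks, giving {q6,q10} and {q4}.
On input p, block {q0,q1,q3,q5,q8,q9} splits into {q0,q9} and {q1,q5} and {q3,q8}.
Stable partition: {q6,q10} | {q0,q9} | {q7} | {q4} | {q1,q5} | {q3,q8} — 6 equivalence classes.
State q9 belongs to the block {q0,q9}, which has 2 states.

2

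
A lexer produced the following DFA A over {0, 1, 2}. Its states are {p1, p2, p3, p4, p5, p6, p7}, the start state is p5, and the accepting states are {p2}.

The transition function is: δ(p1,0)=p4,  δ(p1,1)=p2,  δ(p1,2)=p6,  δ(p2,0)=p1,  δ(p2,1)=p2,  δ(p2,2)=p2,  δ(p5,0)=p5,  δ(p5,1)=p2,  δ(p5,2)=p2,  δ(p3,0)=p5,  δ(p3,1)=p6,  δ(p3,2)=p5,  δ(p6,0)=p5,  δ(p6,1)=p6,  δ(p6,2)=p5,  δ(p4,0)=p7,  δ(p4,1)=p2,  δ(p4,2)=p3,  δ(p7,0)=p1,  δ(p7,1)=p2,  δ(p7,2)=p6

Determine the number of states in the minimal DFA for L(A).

All states are reachable from the start state.
P0 = {p2} | {p1,p3,p4,p5,p6,p7}.
Refine {p1,p3,p4,p5,p6,p7} on symbol 1: members go to different blocks, giving {p1,p4,p5,p7} and {p3,p6}.
Split {p1,p4,p5,p7} by δ(·,2) → {p1,p4,p7} and {p5}.
Stable partition: {p2} | {p1,p4,p7} | {p3,p6} | {p5} — 4 equivalence classes.

4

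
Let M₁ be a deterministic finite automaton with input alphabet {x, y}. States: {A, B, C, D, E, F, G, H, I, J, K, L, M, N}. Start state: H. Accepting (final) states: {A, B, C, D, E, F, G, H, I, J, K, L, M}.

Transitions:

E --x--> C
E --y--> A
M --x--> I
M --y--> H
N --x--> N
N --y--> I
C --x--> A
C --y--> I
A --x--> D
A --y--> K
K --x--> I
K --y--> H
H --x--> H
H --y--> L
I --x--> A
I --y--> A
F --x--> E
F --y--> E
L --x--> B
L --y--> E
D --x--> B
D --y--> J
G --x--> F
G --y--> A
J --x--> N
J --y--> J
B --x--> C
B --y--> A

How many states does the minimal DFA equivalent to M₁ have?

First remove the unreachable states {F,G,M}; 11 states remain.
P0 = {A,B,C,D,E,H,I,J,K,L} | {N}.
Split {A,B,C,D,E,H,I,J,K,L} by δ(·,x) → {A,B,C,D,E,H,I,K,L} and {J}.
Split {A,B,C,D,E,H,I,K,L} by δ(·,y) → {A,B,C,E,H,I,K,L} and {D}.
Refine {A,B,C,E,H,I,K,L} on symbol x: members go to different blocks, giving {B,C,E,H,I,K,L} and {A}.
On input x, block {B,C,E,H,I,K,L} splits into {B,E,H,K,L} and {C,I}.
Split {B,E,H,K,L} by δ(·,x) → {B,E,K} and {H,L}.
Split {B,E,K} by δ(·,y) → {B,E} and {K}.
Refine {C,I} on symbol y: members go to different blocks, giving {C} and {I}.
On input x, block {H,L} splits into {H} and {L}.
Stable partition: {B,E} | {N} | {J} | {D} | {A} | {C} | {H} | {K} | {I} | {L} — 10 equivalence classes.

10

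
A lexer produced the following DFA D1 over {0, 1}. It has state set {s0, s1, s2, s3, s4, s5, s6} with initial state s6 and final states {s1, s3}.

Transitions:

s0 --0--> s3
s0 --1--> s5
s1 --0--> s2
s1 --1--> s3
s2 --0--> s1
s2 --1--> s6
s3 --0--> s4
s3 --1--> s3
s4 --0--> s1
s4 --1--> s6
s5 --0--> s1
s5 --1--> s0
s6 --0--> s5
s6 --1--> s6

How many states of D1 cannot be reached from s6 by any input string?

0

A breadth-first search from the start state visits every state.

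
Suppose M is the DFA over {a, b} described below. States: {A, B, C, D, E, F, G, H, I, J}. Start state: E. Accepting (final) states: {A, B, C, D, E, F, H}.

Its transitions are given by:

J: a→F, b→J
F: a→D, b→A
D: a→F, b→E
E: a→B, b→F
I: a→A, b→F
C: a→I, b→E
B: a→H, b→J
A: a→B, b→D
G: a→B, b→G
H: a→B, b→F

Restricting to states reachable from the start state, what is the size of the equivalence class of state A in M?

States {C,G,I} cannot be reached from the start state, so discard them.
Start with accepting vs non-accepting: {A,B,D,E,F,H} | {J}.
On input b, block {A,B,D,E,F,H} splits into {A,D,E,F,H} and {B}.
On input a, block {A,D,E,F,H} splits into {A,E,H} and {D,F}.
Stable partition: {A,E,H} | {J} | {B} | {D,F} — 4 equivalence classes.
State A belongs to the block {A,E,H}, which has 3 states.

3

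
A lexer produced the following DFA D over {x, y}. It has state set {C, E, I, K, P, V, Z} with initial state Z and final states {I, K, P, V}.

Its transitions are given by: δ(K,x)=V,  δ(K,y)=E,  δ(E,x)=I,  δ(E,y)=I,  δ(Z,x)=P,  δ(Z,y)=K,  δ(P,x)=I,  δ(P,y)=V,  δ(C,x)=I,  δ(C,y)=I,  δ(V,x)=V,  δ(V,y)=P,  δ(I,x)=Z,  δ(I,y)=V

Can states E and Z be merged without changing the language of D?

No

First remove the unreachable states {C}; 6 states remain.
Initial partition by acceptance: {I,K,P,V} | {E,Z}.
Split {I,K,P,V} by δ(·,x) → {K,P,V} and {I}.
On input x, block {K,P,V} splits into {K,V} and {P}.
Refine {K,V} on symbol y: members go to different blocks, giving {K} and {V}.
On input x, block {E,Z} splits into {E} and {Z}.
Stable partition: {K} | {E} | {I} | {P} | {V} | {Z} — 6 equivalence classes.
E and Z end up in different blocks, so they are distinguishable. For instance, the string 'xx' is accepted from only Z.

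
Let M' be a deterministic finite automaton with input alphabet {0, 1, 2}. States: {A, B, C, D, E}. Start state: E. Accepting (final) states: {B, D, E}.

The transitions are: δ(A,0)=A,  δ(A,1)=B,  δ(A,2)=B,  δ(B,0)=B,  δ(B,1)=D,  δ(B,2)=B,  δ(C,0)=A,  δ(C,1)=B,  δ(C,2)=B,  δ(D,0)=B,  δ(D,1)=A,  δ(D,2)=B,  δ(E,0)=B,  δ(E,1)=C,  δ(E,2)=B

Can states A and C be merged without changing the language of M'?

P0 = {B,D,E} | {A,C}.
Split {B,D,E} by δ(·,1) → {D,E} and {B}.
The partition is now stable with 3 blocks: {D,E} | {A,C} | {B}.
A and C lie in the same block of the stable partition, so they are equivalent — no string distinguishes them.

Yes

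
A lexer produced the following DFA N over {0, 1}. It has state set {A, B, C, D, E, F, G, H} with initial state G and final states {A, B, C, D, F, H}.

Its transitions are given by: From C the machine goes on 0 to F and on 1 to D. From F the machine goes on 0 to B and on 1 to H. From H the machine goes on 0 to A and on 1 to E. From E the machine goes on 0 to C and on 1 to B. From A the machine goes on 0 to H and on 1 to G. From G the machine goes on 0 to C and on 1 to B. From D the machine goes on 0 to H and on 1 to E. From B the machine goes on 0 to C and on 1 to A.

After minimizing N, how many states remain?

3

Initial partition by acceptance: {A,B,C,D,F,H} | {E,G}.
Split {A,B,C,D,F,H} by δ(·,1) → {A,D,H} and {B,C,F}.
No further refinement is possible. Final partition (3 blocks): {A,D,H} | {E,G} | {B,C,F}.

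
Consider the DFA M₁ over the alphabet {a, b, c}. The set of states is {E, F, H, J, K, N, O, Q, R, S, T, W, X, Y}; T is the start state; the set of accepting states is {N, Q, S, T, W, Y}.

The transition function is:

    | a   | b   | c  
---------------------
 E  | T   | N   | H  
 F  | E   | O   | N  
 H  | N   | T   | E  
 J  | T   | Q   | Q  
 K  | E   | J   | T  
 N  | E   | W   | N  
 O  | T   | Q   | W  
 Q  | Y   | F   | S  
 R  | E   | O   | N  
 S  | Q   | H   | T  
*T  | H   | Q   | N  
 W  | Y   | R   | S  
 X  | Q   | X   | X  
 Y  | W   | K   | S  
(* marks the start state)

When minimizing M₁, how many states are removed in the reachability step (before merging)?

1

No path from T leads to X; the other 13 states are all reachable.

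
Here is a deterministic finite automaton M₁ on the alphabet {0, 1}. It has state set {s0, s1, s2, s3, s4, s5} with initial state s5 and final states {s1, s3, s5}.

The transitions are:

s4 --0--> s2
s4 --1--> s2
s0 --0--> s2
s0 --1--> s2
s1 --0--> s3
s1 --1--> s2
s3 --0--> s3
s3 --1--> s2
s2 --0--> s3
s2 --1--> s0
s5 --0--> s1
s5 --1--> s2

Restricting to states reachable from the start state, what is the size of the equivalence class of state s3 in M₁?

3

First remove the unreachable states {s4}; 5 states remain.
Initial partition by acceptance: {s1,s3,s5} | {s0,s2}.
Split {s0,s2} by δ(·,0) → {s0} and {s2}.
Stable partition: {s1,s3,s5} | {s0} | {s2} — 3 equivalence classes.
State s3 belongs to the block {s1,s3,s5}, which has 3 states.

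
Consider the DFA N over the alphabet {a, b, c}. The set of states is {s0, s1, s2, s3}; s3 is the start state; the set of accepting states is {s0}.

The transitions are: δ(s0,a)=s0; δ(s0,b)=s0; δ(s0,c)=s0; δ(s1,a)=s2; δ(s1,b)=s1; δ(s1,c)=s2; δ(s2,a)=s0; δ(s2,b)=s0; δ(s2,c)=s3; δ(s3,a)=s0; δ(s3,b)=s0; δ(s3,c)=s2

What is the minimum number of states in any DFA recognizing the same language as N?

First remove the unreachable states {s1}; 3 states remain.
Start with accepting vs non-accepting: {s0} | {s2,s3}.
The partition is now stable with 2 blocks: {s0} | {s2,s3}.

2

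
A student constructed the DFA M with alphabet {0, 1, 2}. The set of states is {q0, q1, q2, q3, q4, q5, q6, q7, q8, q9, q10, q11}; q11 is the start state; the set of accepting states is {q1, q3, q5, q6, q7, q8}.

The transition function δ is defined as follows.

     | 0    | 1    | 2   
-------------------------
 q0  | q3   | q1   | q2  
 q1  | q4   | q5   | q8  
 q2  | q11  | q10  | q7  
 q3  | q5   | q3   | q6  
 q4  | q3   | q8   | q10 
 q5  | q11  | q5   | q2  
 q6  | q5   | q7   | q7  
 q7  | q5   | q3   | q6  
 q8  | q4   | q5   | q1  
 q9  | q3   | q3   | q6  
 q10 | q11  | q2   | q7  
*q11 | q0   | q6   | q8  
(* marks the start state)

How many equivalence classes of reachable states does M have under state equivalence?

6

First remove the unreachable states {q9}; 11 states remain.
P0 = {q1,q3,q5,q6,q7,q8} | {q0,q2,q4,q10,q11}.
On input 0, block {q1,q3,q5,q6,q7,q8} splits into {q1,q5,q8} and {q3,q6,q7}.
On input 2, block {q1,q5,q8} splits into {q1,q8} and {q5}.
On input 0, block {q0,q2,q4,q10,q11} splits into {q2,q10,q11} and {q0,q4}.
Refine {q2,q10,q11} on symbol 0: members go to different blocks, giving {q2,q10} and {q11}.
The partition is now stable with 6 blocks: {q1,q8} | {q2,q10} | {q3,q6,q7} | {q5} | {q0,q4} | {q11}.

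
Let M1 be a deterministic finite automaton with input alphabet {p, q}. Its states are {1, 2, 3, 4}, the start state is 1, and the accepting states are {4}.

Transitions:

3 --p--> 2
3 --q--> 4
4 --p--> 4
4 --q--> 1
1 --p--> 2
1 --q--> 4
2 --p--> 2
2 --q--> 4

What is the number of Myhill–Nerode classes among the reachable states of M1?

Reachable states from the start: {1,2,4}. Unreachable: {3} — drop them.
Start with accepting vs non-accepting: {4} | {1,2}.
No further refinement is possible. Final partition (2 blocks): {4} | {1,2}.

2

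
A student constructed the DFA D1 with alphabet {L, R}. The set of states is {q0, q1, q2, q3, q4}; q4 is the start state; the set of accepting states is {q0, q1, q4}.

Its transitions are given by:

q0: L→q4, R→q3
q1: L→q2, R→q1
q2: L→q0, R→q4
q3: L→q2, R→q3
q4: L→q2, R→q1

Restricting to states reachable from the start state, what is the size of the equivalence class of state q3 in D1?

All states are reachable from the start state.
Initial partition by acceptance: {q0,q1,q4} | {q2,q3}.
Split {q0,q1,q4} by δ(·,L) → {q1,q4} and {q0}.
Split {q2,q3} by δ(·,L) → {q2} and {q3}.
Stable partition: {q1,q4} | {q2} | {q0} | {q3} — 4 equivalence classes.
State q3 belongs to the block {q3}, which has 1 states.

1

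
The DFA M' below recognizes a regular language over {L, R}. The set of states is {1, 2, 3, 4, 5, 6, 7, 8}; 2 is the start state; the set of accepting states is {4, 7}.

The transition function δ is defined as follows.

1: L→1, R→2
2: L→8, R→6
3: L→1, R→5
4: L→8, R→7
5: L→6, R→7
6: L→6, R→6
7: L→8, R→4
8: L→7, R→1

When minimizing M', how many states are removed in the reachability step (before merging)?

2

BFS from 2 reaches {1, 2, 4, 6, 7, 8}; the 2 state(s) 3, 5 are never visited.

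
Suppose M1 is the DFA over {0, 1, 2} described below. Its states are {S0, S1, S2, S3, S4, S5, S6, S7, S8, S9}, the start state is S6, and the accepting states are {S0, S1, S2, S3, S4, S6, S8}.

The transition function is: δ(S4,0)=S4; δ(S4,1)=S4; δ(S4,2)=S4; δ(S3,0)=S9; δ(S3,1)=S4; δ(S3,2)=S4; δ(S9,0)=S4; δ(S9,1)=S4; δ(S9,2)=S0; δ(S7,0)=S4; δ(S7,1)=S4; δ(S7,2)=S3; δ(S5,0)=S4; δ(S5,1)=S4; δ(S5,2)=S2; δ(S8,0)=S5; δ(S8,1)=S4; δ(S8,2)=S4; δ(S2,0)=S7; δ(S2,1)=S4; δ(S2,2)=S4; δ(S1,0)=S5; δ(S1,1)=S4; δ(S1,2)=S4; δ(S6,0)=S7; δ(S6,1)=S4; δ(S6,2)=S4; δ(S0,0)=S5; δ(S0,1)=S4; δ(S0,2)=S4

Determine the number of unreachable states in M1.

Starting at S6 and following transitions, the reachable set is {S0, S2, S3, S4, S5, S6, S7, S9}. That leaves S1, S8 unreachable — 2 in total.

2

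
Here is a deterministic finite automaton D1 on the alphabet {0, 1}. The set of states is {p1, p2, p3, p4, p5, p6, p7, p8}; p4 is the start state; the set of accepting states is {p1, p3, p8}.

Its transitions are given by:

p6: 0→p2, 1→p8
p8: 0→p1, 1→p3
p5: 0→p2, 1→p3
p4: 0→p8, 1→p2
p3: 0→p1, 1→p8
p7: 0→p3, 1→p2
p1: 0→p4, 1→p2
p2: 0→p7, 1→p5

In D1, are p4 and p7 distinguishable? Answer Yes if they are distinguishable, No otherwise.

No

First remove the unreachable states {p6}; 7 states remain.
P0 = {p1,p3,p8} | {p2,p4,p5,p7}.
Refine {p1,p3,p8} on symbol 0: members go to different blocks, giving {p3,p8} and {p1}.
Refine {p2,p4,p5,p7} on symbol 0: members go to different blocks, giving {p2,p5} and {p4,p7}.
Refine {p2,p5} on symbol 0: members go to different blocks, giving {p2} and {p5}.
Stable partition: {p3,p8} | {p2} | {p1} | {p4,p7} | {p5} — 5 equivalence classes.
p4 and p7 lie in the same block of the stable partition, so they are equivalent — no string distinguishes them.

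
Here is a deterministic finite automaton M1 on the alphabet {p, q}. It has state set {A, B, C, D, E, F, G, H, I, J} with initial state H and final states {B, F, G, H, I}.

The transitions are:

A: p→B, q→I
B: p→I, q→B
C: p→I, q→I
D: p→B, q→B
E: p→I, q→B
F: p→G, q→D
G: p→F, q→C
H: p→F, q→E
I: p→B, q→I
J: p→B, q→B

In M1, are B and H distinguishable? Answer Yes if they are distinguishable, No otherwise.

Yes

First remove the unreachable states {A,J}; 8 states remain.
Start with accepting vs non-accepting: {B,F,G,H,I} | {C,D,E}.
Split {B,F,G,H,I} by δ(·,q) → {F,G,H} and {B,I}.
Stable partition: {F,G,H} | {C,D,E} | {B,I} — 3 equivalence classes.
B and H end up in different blocks, so they are distinguishable. For instance, the string 'q' is accepted from only B.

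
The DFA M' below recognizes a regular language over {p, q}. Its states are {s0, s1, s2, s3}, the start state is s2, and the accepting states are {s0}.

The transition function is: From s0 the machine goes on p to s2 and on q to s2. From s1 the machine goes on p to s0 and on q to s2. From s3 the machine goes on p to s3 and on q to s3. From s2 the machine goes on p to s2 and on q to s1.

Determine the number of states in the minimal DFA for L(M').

3

Reachable states from the start: {s0,s1,s2}. Unreachable: {s3} — drop them.
Start with accepting vs non-accepting: {s0} | {s1,s2}.
On input p, block {s1,s2} splits into {s1} and {s2}.
The partition is now stable with 3 blocks: {s0} | {s1} | {s2}.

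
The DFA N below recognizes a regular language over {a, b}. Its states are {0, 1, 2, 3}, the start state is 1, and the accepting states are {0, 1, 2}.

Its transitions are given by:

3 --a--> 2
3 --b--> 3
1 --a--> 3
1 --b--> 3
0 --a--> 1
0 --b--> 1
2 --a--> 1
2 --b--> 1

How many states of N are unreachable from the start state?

1

No path from 1 leads to 0; the other 3 states are all reachable.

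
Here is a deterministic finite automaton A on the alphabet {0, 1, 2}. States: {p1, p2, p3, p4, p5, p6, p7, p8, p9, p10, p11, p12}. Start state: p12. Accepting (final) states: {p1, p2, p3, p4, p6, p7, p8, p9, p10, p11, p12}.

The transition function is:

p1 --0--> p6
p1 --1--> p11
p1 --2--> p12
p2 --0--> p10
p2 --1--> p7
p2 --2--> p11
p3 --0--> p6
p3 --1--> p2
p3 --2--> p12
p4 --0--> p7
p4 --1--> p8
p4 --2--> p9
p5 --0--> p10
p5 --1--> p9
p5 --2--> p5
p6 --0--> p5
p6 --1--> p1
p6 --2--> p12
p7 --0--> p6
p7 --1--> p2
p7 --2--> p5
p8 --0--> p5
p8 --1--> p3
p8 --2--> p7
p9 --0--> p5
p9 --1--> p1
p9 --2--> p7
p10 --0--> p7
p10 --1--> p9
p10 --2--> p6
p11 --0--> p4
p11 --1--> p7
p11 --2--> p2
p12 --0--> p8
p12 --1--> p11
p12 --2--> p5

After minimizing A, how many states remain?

All states are reachable from the start state.
Start with accepting vs non-accepting: {p1,p2,p3,p4,p6,p7,p8,p9,p10,p11,p12} | {p5}.
On input 0, block {p1,p2,p3,p4,p6,p7,p8,p9,p10,p11,p12} splits into {p1,p2,p3,p4,p7,p10,p11,p12} and {p6,p8,p9}.
Refine {p1,p2,p3,p4,p7,p10,p11,p12} on symbol 0: members go to different blocks, giving {p1,p3,p7,p12} and {p2,p4,p10,p11}.
Refine {p1,p3,p7,p12} on symbol 2: members go to different blocks, giving {p1,p3} and {p7,p12}.
On input 0, block {p2,p4,p10,p11} splits into {p2,p11} and {p4,p10}.
The partition is now stable with 6 blocks: {p1,p3} | {p5} | {p6,p8,p9} | {p2,p11} | {p7,p12} | {p4,p10}.

6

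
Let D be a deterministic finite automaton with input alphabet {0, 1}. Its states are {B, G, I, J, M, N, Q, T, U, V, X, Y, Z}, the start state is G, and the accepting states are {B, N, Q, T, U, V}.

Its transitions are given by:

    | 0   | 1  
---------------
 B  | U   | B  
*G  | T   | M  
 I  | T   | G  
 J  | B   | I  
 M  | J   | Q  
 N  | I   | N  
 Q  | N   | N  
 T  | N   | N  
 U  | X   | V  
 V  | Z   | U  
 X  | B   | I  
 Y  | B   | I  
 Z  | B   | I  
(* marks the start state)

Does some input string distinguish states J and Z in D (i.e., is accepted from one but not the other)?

No

First remove the unreachable states {Y}; 12 states remain.
Start with accepting vs non-accepting: {B,N,Q,T,U,V} | {G,I,J,M,X,Z}.
On input 0, block {B,N,Q,T,U,V} splits into {N,U,V} and {B,Q,T}.
On input 0, block {G,I,J,M,X,Z} splits into {G,I,J,X,Z} and {M}.
On input 1, block {G,I,J,X,Z} splits into {I,J,X,Z} and {G}.
Refine {I,J,X,Z} on symbol 1: members go to different blocks, giving {J,X,Z} and {I}.
Split {N,U,V} by δ(·,0) → {U,V} and {N}.
Split {B,Q,T} by δ(·,0) → {Q,T} and {B}.
Stable partition: {U,V} | {J,X,Z} | {Q,T} | {M} | {G} | {I} | {N} | {B} — 8 equivalence classes.
J and Z lie in the same block of the stable partition, so they are equivalent — no string distinguishes them.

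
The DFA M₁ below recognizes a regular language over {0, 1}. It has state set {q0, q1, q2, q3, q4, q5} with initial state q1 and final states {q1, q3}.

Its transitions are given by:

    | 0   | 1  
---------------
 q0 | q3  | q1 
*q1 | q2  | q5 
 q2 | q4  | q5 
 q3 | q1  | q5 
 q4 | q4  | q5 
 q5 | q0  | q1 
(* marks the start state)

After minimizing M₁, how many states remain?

All states are reachable from the start state.
Initial partition by acceptance: {q1,q3} | {q0,q2,q4,q5}.
On input 0, block {q1,q3} splits into {q1} and {q3}.
On input 0, block {q0,q2,q4,q5} splits into {q2,q4,q5} and {q0}.
Refine {q2,q4,q5} on symbol 0: members go to different blocks, giving {q2,q4} and {q5}.
The partition is now stable with 5 blocks: {q1} | {q2,q4} | {q3} | {q0} | {q5}.

5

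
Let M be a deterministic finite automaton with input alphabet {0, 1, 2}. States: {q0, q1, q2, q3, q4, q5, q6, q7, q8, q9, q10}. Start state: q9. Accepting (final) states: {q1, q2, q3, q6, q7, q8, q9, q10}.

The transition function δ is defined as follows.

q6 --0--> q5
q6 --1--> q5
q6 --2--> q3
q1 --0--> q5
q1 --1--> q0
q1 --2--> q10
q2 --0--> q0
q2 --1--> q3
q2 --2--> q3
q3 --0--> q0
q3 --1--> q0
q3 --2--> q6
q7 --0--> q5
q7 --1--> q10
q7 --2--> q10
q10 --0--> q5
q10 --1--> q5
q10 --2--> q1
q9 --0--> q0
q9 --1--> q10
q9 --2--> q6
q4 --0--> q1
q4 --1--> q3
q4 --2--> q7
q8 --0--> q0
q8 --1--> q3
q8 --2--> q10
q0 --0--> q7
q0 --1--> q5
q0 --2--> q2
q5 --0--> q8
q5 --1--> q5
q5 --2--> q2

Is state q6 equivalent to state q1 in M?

Yes

States {q4} cannot be reached from the start state, so discard them.
Initial partition by acceptance: {q1,q2,q3,q6,q7,q8,q9,q10} | {q0,q5}.
Refine {q1,q2,q3,q6,q7,q8,q9,q10} on symbol 1: members go to different blocks, giving {q1,q3,q6,q10} and {q2,q7,q8,q9}.
Stable partition: {q1,q3,q6,q10} | {q0,q5} | {q2,q7,q8,q9} — 3 equivalence classes.
q6 and q1 lie in the same block of the stable partition, so they are equivalent — no string distinguishes them.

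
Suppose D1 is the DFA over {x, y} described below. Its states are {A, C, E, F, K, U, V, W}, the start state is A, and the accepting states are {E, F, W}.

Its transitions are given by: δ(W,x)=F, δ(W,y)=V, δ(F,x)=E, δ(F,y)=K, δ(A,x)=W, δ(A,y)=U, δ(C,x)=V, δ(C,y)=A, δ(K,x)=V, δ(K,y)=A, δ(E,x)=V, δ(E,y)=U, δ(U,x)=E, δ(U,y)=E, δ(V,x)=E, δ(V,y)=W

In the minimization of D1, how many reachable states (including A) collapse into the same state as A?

1

Reachable states from the start: {A,E,F,K,U,V,W}. Unreachable: {C} — drop them.
P0 = {E,F,W} | {A,K,U,V}.
Split {E,F,W} by δ(·,x) → {F,W} and {E}.
Split {F,W} by δ(·,x) → {F} and {W}.
Split {A,K,U,V} by δ(·,x) → {U,V} and {K} and {A}.
On input y, block {U,V} splits into {U} and {V}.
Stable partition: {F} | {U} | {E} | {W} | {K} | {A} | {V} — 7 equivalence classes.
The equivalence class containing A is {A}, of size 1.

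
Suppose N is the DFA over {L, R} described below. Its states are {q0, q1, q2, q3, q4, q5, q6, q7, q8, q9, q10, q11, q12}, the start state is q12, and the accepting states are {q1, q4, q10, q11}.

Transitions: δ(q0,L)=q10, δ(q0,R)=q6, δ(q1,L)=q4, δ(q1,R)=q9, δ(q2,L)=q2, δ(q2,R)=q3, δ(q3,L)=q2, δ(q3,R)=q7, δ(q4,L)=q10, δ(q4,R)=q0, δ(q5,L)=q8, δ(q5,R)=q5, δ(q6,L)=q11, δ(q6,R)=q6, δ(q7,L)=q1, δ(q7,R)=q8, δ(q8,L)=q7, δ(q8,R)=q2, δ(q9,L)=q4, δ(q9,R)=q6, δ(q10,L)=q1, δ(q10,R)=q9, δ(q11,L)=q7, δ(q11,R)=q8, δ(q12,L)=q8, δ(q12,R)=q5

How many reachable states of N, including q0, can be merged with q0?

2

Start with accepting vs non-accepting: {q1,q4,q10,q11} | {q0,q2,q3,q5,q6,q7,q8,q9,q12}.
On input L, block {q1,q4,q10,q11} splits into {q1,q4,q10} and {q11}.
Refine {q0,q2,q3,q5,q6,q7,q8,q9,q12} on symbol L: members go to different blocks, giving {q2,q3,q5,q8,q12} and {q0,q7,q9} and {q6}.
Refine {q2,q3,q5,q8,q12} on symbol L: members go to different blocks, giving {q2,q3,q5,q12} and {q8}.
Refine {q2,q3,q5,q12} on symbol L: members go to different blocks, giving {q2,q3} and {q5,q12}.
Split {q2,q3} by δ(·,R) → {q2} and {q3}.
Refine {q0,q7,q9} on symbol R: members go to different blocks, giving {q0,q9} and {q7}.
Stable partition: {q1,q4,q10} | {q2} | {q11} | {q0,q9} | {q6} | {q8} | {q5,q12} | {q3} | {q7} — 9 equivalence classes.
State q0 belongs to the block {q0,q9}, which has 2 states.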